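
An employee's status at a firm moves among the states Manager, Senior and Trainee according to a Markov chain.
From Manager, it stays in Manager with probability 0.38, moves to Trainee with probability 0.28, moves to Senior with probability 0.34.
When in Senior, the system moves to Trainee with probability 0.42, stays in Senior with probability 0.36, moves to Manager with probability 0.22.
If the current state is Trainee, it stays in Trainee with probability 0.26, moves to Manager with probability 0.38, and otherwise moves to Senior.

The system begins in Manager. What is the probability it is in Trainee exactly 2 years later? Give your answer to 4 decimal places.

Sum over the intermediate state after 1 year:
P = P(Manager→Manager)·P(Manager→Trainee) + P(Manager→Senior)·P(Senior→Trainee) + P(Manager→Trainee)·P(Trainee→Trainee)
  = 0.38×0.28 + 0.34×0.42 + 0.28×0.26
  = 0.1064 + 0.1428 + 0.0728 = 0.3220

0.3220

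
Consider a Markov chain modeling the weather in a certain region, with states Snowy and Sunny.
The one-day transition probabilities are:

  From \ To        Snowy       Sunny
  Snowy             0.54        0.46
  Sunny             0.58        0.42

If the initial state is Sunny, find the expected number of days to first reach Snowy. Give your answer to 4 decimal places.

Let t(s) be the expected number of days to first reach Snowy from state s, with t(Snowy) = 0. Conditioning on the first day:
t(Sunny) = 1 + 0.42·t(Sunny)
Solving: t(Sunny) = 1.7241.
Expected days from Sunny to Snowy: 1.7241.

1.7241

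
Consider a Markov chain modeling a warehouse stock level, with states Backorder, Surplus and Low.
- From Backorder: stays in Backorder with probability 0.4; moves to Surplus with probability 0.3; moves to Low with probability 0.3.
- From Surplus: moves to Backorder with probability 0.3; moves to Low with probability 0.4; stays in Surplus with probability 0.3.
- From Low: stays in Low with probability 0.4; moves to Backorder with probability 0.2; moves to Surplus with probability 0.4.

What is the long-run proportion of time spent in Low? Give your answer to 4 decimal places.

Let the stationary distribution be π with π = πP and π_1 + π_2 + π_3 = 1.
π_1 = 0.4·π_1 + 0.3·π_2 + 0.2·π_3
π_2 = 0.3·π_1 + 0.3·π_2 + 0.4·π_3
Solving with the normalization constraint gives π = (0.2921, 0.3371, 0.3708).
So the stationary probability of Low is 0.3708.

0.3708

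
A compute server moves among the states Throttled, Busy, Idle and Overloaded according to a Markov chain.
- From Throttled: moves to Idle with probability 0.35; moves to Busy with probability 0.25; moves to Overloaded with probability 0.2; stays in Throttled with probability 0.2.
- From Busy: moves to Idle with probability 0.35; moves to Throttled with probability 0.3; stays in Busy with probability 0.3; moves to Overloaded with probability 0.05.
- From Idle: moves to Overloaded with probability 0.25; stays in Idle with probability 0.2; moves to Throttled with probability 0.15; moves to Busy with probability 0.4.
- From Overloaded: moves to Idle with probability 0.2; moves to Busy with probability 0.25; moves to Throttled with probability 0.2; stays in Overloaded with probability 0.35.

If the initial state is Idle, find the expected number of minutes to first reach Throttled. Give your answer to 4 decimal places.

4.7495

Let t(s) be the expected number of minutes to first reach Throttled from state s, with t(Throttled) = 0. Conditioning on the first minute:
t(Busy) = 1 + 0.3·t(Busy) + 0.35·t(Idle) + 0.05·t(Overloaded)
t(Idle) = 1 + 0.4·t(Busy) + 0.2·t(Idle) + 0.25·t(Overloaded)
t(Overloaded) = 1 + 0.25·t(Busy) + 0.2·t(Idle) + 0.35·t(Overloaded)
Solving: t(Busy) = 4.1311, t(Idle) = 4.7495, t(Overloaded) = 4.5887.
Expected minutes from Idle to Throttled: 4.7495.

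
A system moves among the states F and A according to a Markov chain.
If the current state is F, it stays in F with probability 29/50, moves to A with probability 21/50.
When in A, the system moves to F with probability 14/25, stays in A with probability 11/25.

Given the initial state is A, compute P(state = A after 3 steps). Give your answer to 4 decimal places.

Propagate the distribution vector 3 steps from A.
After 0 steps: (0.0000, 1.0000)
After 1 step: (0.5600, 0.4400)
After 2 steps: (0.5712, 0.4288)
After 3 steps: (0.5714, 0.4286)
P(in A after 3 steps) = 0.4286

0.4286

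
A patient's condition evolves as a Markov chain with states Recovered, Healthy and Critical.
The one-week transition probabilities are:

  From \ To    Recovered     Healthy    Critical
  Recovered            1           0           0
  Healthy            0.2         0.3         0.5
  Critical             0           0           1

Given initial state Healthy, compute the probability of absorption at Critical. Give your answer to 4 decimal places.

Let h(s) be the probability of absorption at Critical starting from transient state s. Then h(Critical) = 1 and h(Recovered) = 0. By first-step analysis:
h(Healthy) = 0.2·0 + 0.3·h(Healthy) + 0.5·1
Solving: h(Healthy) = 0.7143.
Starting from Healthy, the probability is 0.7143.

0.7143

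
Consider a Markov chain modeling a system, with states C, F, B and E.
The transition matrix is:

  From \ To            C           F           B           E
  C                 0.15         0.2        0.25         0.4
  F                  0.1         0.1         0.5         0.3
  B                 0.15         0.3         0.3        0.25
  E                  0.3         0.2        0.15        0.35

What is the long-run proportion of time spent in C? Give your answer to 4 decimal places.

0.1877

Let the stationary distribution be π with π = πP and π_1 + π_2 + π_3 + π_4 = 1.
π_1 = 0.15·π_1 + 0.1·π_2 + 0.15·π_3 + 0.3·π_4
π_2 = 0.2·π_1 + 0.1·π_2 + 0.3·π_3 + 0.2·π_4
π_3 = 0.25·π_1 + 0.5·π_2 + 0.3·π_3 + 0.15·π_4
Solving with the normalization constraint gives π = (0.1877, 0.2076, 0.2841, 0.3206).
So the stationary probability of C is 0.1877.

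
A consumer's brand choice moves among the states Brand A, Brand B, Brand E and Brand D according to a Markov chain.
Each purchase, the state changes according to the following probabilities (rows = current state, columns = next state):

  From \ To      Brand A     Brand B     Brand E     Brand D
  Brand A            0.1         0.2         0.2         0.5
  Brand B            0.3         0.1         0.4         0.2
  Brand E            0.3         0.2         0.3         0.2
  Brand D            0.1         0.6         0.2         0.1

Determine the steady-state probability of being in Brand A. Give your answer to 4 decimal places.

Let the stationary distribution be π with π = πP and π_1 + π_2 + π_3 + π_4 = 1.
π_1 = 0.1·π_1 + 0.3·π_2 + 0.3·π_3 + 0.1·π_4
π_2 = 0.2·π_1 + 0.1·π_2 + 0.2·π_3 + 0.6·π_4
π_3 = 0.2·π_1 + 0.4·π_2 + 0.3·π_3 + 0.2·π_4
Solving with the normalization constraint gives π = (0.2101, 0.2688, 0.2819, 0.2391).
So the stationary probability of Brand A is 0.2101.

0.2101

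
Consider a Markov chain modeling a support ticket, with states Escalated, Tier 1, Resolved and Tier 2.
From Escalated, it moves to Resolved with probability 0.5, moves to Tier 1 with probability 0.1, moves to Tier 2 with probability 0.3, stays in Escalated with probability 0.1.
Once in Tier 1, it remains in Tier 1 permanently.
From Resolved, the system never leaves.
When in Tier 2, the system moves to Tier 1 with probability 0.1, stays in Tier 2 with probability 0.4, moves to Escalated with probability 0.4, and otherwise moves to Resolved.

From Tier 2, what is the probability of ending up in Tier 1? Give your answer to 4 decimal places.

Let h(s) be the probability of absorption at Tier 1 starting from transient state s. Then h(Tier 1) = 1 and h(Resolved) = 0. By first-step analysis:
h(Escalated) = 0.1·h(Escalated) + 0.1·1 + 0.5·0 + 0.3·h(Tier 2)
h(Tier 2) = 0.4·h(Escalated) + 0.1·1 + 0.1·0 + 0.4·h(Tier 2)
Solving: h(Escalated) = 0.2143, h(Tier 2) = 0.3095.
Starting from Tier 2, the probability is 0.3095.

0.3095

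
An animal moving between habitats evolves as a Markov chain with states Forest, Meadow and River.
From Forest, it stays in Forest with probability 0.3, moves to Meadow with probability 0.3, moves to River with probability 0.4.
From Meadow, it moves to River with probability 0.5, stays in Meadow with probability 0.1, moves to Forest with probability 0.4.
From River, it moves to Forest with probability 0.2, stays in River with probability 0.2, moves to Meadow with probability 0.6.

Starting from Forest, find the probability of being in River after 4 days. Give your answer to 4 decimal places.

0.3601

Propagate the distribution vector 4 days from Forest.
After 0 days: (1.0000, 0.0000, 0.0000)
After 1 day: (0.3000, 0.3000, 0.4000)
After 2 days: (0.2900, 0.3600, 0.3500)
After 3 days: (0.3010, 0.3330, 0.3660)
After 4 days: (0.2967, 0.3432, 0.3601)
P(in River after 4 days) = 0.3601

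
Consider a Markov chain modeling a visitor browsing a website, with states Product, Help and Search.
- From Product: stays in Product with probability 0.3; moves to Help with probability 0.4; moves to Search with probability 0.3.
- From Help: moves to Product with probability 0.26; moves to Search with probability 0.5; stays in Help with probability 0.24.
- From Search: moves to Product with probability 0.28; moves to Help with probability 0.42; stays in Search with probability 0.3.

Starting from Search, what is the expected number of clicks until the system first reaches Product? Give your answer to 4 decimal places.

3.6646

Let t(s) be the expected number of clicks to first reach Product from state s, with t(Product) = 0. Conditioning on the first click:
t(Help) = 1 + 0.24·t(Help) + 0.5·t(Search)
t(Search) = 1 + 0.42·t(Help) + 0.3·t(Search)
Solving: t(Help) = 3.7267, t(Search) = 3.6646.
Expected clicks from Search to Product: 3.6646.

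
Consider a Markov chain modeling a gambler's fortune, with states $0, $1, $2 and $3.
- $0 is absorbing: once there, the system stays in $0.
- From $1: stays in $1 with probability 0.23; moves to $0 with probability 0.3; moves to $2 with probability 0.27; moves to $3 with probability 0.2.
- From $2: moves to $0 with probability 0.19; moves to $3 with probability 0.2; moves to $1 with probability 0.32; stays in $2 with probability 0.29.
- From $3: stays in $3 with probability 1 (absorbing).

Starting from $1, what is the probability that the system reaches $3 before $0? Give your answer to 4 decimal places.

0.4258

Let h(s) be the probability of absorption at $3 starting from transient state s. Then h($3) = 1 and h($0) = 0. By first-step analysis:
h($1) = 0.3·0 + 0.23·h($1) + 0.27·h($2) + 0.2·1
h($2) = 0.19·0 + 0.32·h($1) + 0.29·h($2) + 0.2·1
Solving: h($1) = 0.4258, h($2) = 0.4736.
Starting from $1, the probability is 0.4258.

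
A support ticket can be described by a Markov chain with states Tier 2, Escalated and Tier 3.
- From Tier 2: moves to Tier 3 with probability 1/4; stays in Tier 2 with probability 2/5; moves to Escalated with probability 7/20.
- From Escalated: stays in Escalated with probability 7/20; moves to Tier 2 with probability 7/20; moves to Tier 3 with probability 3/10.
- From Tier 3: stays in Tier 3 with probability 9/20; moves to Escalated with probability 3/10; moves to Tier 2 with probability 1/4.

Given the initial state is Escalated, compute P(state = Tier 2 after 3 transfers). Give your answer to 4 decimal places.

Propagate the distribution vector 3 transfers from Escalated.
After 0 transfers: (0.0000, 1.0000, 0.0000)
After 1 transfer: (0.3500, 0.3500, 0.3000)
After 2 transfers: (0.3375, 0.3350, 0.3275)
After 3 transfers: (0.3341, 0.3336, 0.3323)
P(in Tier 2 after 3 transfers) = 0.3341

0.3341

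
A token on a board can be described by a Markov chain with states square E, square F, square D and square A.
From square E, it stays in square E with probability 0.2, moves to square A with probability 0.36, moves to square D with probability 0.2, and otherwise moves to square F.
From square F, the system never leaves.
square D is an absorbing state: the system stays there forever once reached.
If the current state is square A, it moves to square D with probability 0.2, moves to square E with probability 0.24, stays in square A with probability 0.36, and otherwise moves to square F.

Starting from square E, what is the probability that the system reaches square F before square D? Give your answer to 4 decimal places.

Let h(s) be the probability of absorption at square F starting from transient state s. Then h(square F) = 1 and h(square D) = 0. By first-step analysis:
h(square E) = 0.2·h(square E) + 0.24·1 + 0.2·0 + 0.36·h(square A)
h(square A) = 0.24·h(square E) + 0.2·1 + 0.2·0 + 0.36·h(square A)
Solving: h(square E) = 0.5301, h(square A) = 0.5113.
Starting from square E, the probability is 0.5301.

0.5301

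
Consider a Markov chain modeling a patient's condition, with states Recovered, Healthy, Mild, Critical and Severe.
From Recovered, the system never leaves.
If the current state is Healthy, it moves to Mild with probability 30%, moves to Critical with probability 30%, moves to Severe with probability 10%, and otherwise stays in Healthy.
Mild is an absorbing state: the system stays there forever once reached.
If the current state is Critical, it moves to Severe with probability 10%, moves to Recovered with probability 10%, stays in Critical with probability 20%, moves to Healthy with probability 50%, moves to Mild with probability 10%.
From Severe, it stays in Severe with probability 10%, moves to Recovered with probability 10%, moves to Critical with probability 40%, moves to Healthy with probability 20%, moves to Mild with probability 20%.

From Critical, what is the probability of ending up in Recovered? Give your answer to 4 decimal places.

Let h(s) be the probability of absorption at Recovered starting from transient state s. Then h(Recovered) = 1 and h(Mild) = 0. By first-step analysis:
h(Healthy) = 0.3·h(Healthy) + 0.3·0 + 0.3·h(Critical) + 0.1·h(Severe)
h(Critical) = 0.1·1 + 0.5·h(Healthy) + 0.1·0 + 0.2·h(Critical) + 0.1·h(Severe)
h(Severe) = 0.1·1 + 0.2·h(Healthy) + 0.2·0 + 0.4·h(Critical) + 0.1·h(Severe)
Solving: h(Healthy) = 0.1405, h(Critical) = 0.2441, h(Severe) = 0.2508.
Starting from Critical, the probability is 0.2441.

0.2441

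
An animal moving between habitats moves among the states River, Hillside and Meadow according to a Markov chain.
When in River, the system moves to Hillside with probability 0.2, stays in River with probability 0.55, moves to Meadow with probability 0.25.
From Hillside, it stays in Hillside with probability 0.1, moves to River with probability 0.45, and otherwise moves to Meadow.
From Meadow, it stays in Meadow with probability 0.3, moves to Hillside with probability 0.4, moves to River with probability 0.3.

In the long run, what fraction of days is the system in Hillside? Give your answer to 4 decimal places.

0.2388

Let the stationary distribution be π with π = πP and π_1 + π_2 + π_3 = 1.
π_1 = 0.55·π_1 + 0.45·π_2 + 0.3·π_3
π_2 = 0.2·π_1 + 0.1·π_2 + 0.4·π_3
Solving with the normalization constraint gives π = (0.4478, 0.2388, 0.3134).
So the stationary probability of Hillside is 0.2388.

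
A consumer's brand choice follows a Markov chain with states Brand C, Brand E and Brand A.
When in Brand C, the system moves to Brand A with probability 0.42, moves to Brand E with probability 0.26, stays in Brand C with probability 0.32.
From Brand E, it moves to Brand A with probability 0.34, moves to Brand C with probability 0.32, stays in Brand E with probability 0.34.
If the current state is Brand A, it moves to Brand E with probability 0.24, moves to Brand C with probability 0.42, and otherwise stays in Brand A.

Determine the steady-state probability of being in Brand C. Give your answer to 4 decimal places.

0.3569

Let the stationary distribution be π with π = πP and π_1 + π_2 + π_3 = 1.
π_1 = 0.32·π_1 + 0.32·π_2 + 0.42·π_3
π_2 = 0.26·π_1 + 0.34·π_2 + 0.24·π_3
Solving with the normalization constraint gives π = (0.3569, 0.2746, 0.3685).
So the stationary probability of Brand C is 0.3569.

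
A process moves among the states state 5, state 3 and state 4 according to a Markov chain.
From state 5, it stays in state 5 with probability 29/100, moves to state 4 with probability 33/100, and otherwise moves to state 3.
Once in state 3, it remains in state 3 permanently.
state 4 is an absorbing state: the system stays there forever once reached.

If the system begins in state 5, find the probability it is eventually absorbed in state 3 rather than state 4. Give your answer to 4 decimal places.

0.5352

Let h(s) be the probability of absorption at state 3 starting from transient state s. Then h(state 3) = 1 and h(state 4) = 0. By first-step analysis:
h(state 5) = 0.29·h(state 5) + 0.38·1 + 0.33·0
Solving: h(state 5) = 0.5352.
Starting from state 5, the probability is 0.5352.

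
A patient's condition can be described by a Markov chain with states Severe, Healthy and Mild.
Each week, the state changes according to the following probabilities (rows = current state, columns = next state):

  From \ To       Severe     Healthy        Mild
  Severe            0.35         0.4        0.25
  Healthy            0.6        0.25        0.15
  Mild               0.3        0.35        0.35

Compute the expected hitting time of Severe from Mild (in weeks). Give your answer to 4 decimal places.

Let t(s) be the expected number of weeks to first reach Severe from state s, with t(Severe) = 0. Conditioning on the first week:
t(Healthy) = 1 + 0.25·t(Healthy) + 0.15·t(Mild)
t(Mild) = 1 + 0.35·t(Healthy) + 0.35·t(Mild)
Solving: t(Healthy) = 1.8391, t(Mild) = 2.5287.
Expected weeks from Mild to Severe: 2.5287.

2.5287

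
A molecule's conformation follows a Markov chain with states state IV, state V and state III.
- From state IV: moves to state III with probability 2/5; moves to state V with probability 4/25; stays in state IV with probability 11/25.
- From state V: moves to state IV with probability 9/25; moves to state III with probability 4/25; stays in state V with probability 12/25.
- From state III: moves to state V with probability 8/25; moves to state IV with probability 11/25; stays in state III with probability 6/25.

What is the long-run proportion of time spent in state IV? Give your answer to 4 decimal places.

Let the stationary distribution be π with π = πP and π_1 + π_2 + π_3 = 1.
π_1 = 0.44·π_1 + 0.36·π_2 + 0.44·π_3
π_2 = 0.16·π_1 + 0.48·π_2 + 0.32·π_3
Solving with the normalization constraint gives π = (0.4159, 0.3017, 0.2824).
So the stationary probability of state IV is 0.4159.

0.4159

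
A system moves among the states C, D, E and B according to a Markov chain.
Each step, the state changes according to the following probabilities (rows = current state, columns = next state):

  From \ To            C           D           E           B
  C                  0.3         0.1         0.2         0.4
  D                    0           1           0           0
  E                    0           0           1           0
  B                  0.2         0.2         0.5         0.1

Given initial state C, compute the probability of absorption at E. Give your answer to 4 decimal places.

Let h(s) be the probability of absorption at E starting from transient state s. Then h(E) = 1 and h(D) = 0. By first-step analysis:
h(C) = 0.3·h(C) + 0.1·0 + 0.2·1 + 0.4·h(B)
h(B) = 0.2·h(C) + 0.2·0 + 0.5·1 + 0.1·h(B)
Solving: h(C) = 0.6909, h(B) = 0.7091.
Starting from C, the probability is 0.6909.

0.6909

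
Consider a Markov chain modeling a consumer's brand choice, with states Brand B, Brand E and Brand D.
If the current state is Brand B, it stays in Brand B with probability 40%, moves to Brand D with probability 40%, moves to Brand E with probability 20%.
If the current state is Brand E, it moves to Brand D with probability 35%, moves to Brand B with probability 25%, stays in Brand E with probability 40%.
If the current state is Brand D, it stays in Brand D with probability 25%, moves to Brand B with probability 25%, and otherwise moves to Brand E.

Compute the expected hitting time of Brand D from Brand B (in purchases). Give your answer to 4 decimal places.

2.5806

Let t(s) be the expected number of purchases to first reach Brand D from state s, with t(Brand D) = 0. Conditioning on the first purchase:
t(Brand B) = 1 + 0.4·t(Brand B) + 0.2·t(Brand E)
t(Brand E) = 1 + 0.25·t(Brand B) + 0.4·t(Brand E)
Solving: t(Brand B) = 2.5806, t(Brand E) = 2.7419.
Expected purchases from Brand B to Brand D: 2.5806.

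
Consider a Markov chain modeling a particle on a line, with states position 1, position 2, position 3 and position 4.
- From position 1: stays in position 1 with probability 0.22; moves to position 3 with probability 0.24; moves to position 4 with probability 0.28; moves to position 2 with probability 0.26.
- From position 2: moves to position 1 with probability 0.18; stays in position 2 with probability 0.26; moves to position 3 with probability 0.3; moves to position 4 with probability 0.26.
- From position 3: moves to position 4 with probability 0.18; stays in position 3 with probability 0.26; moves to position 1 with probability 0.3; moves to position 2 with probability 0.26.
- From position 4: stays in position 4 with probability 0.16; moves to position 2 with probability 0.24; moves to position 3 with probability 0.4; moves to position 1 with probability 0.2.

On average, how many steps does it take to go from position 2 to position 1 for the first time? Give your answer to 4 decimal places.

Let t(s) be the expected number of steps to first reach position 1 from state s, with t(position 1) = 0. Conditioning on the first step:
t(position 2) = 1 + 0.26·t(position 2) + 0.3·t(position 3) + 0.26·t(position 4)
t(position 3) = 1 + 0.26·t(position 2) + 0.26·t(position 3) + 0.18·t(position 4)
t(position 4) = 1 + 0.24·t(position 2) + 0.4·t(position 3) + 0.16·t(position 4)
Solving: t(position 2) = 4.5175, t(position 3) = 4.0061, t(position 4) = 4.3889.
Expected steps from position 2 to position 1: 4.5175.

4.5175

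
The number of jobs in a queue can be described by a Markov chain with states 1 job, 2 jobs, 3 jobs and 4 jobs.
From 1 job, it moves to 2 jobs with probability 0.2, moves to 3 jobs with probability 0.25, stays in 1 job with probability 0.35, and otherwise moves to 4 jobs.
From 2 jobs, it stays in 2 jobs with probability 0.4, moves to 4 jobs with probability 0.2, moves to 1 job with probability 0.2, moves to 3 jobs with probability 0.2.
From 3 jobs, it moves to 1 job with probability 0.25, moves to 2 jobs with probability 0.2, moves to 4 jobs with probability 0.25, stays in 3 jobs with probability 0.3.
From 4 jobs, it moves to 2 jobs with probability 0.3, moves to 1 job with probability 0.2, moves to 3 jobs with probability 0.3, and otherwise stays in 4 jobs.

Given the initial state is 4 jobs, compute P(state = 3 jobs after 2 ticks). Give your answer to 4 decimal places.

0.2600

Propagate the distribution vector 2 ticks from 4 jobs.
After 0 ticks: (0.0000, 0.0000, 0.0000, 1.0000)
After 1 tick: (0.2000, 0.3000, 0.3000, 0.2000)
After 2 ticks: (0.2450, 0.2800, 0.2600, 0.2150)
P(in 3 jobs after 2 ticks) = 0.2600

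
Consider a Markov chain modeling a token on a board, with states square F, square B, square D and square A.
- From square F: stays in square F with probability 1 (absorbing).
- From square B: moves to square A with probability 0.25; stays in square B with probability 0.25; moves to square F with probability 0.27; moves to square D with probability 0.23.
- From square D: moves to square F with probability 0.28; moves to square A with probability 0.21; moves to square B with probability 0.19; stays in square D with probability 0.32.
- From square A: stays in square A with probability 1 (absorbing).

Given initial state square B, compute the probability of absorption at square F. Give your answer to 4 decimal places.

0.5318

Let h(s) be the probability of absorption at square F starting from transient state s. Then h(square F) = 1 and h(square A) = 0. By first-step analysis:
h(square B) = 0.27·1 + 0.25·h(square B) + 0.23·h(square D) + 0.25·0
h(square D) = 0.28·1 + 0.19·h(square B) + 0.32·h(square D) + 0.21·0
Solving: h(square B) = 0.5318, h(square D) = 0.5604.
Starting from square B, the probability is 0.5318.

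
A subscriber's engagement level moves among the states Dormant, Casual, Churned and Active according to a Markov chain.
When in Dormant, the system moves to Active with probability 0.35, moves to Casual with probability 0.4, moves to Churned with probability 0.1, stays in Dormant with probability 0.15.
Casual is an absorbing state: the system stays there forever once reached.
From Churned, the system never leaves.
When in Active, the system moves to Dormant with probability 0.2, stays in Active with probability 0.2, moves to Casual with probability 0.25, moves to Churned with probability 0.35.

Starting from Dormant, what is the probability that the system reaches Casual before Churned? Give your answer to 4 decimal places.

0.6680

Let h(s) be the probability of absorption at Casual starting from transient state s. Then h(Casual) = 1 and h(Churned) = 0. By first-step analysis:
h(Dormant) = 0.15·h(Dormant) + 0.4·1 + 0.1·0 + 0.35·h(Active)
h(Active) = 0.2·h(Dormant) + 0.25·1 + 0.35·0 + 0.2·h(Active)
Solving: h(Dormant) = 0.6680, h(Active) = 0.4795.
Starting from Dormant, the probability is 0.6680.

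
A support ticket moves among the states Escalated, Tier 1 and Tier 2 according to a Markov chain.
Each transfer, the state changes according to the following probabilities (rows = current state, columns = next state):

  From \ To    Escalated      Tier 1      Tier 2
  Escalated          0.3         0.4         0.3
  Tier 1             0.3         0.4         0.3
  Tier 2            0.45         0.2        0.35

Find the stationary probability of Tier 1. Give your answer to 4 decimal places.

Let the stationary distribution be π with π = πP and π_1 + π_2 + π_3 = 1.
π_1 = 0.3·π_1 + 0.3·π_2 + 0.45·π_3
π_2 = 0.4·π_1 + 0.4·π_2 + 0.2·π_3
Solving with the normalization constraint gives π = (0.3474, 0.3368, 0.3158).
So the stationary probability of Tier 1 is 0.3368.

0.3368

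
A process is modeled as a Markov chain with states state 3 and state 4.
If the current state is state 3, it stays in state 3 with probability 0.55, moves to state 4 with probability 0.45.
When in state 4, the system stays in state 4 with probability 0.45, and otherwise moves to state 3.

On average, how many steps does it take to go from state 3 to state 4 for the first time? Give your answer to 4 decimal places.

Let t(s) be the expected number of steps to first reach state 4 from state s, with t(state 4) = 0. Conditioning on the first step:
t(state 3) = 1 + 0.55·t(state 3)
Solving: t(state 3) = 2.2222.
Expected steps from state 3 to state 4: 2.2222.

2.2222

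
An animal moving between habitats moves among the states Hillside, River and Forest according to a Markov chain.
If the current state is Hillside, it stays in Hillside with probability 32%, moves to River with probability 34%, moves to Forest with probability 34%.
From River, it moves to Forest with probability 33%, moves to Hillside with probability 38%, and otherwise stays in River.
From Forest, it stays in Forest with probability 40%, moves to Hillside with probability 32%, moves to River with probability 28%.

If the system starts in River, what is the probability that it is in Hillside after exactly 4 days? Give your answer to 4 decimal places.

Propagate the distribution vector 4 days from River.
After 0 days: (0.0000, 1.0000, 0.0000)
After 1 day: (0.3800, 0.2900, 0.3300)
After 2 days: (0.3374, 0.3057, 0.3569)
After 3 days: (0.3383, 0.3033, 0.3584)
After 4 days: (0.3382, 0.3033, 0.3585)
P(in Hillside after 4 days) = 0.3382

0.3382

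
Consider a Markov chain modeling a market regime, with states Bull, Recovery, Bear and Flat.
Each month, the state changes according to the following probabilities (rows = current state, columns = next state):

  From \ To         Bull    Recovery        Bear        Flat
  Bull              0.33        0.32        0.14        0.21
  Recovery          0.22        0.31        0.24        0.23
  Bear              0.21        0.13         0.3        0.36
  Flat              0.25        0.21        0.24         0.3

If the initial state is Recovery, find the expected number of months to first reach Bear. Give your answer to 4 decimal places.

Let t(s) be the expected number of months to first reach Bear from state s, with t(Bear) = 0. Conditioning on the first month:
t(Bull) = 1 + 0.33·t(Bull) + 0.32·t(Recovery) + 0.21·t(Flat)
t(Recovery) = 1 + 0.22·t(Bull) + 0.31·t(Recovery) + 0.23·t(Flat)
t(Flat) = 1 + 0.25·t(Bull) + 0.21·t(Recovery) + 0.3·t(Flat)
Solving: t(Bull) = 5.1863, t(Recovery) = 4.6627, t(Flat) = 4.6796.
Expected months from Recovery to Bear: 4.6627.

4.6627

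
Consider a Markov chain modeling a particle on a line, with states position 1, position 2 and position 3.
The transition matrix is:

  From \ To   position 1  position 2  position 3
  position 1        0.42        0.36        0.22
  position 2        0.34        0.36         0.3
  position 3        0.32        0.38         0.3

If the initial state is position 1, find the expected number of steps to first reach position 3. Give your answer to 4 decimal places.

4.0193

Let t(s) be the expected number of steps to first reach position 3 from state s, with t(position 3) = 0. Conditioning on the first step:
t(position 1) = 1 + 0.42·t(position 1) + 0.36·t(position 2)
t(position 2) = 1 + 0.34·t(position 1) + 0.36·t(position 2)
Solving: t(position 1) = 4.0193, t(position 2) = 3.6977.
Expected steps from position 1 to position 3: 4.0193.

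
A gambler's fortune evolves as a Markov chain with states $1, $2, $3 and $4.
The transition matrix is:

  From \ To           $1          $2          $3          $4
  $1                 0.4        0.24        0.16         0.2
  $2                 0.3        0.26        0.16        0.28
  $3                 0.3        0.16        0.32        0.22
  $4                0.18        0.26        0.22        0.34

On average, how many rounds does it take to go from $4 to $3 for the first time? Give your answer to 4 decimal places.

Let t(s) be the expected number of rounds to first reach $3 from state s, with t($3) = 0. Conditioning on the first round:
t($1) = 1 + 0.4·t($1) + 0.24·t($2) + 0.2·t($4)
t($2) = 1 + 0.3·t($1) + 0.26·t($2) + 0.28·t($4)
t($4) = 1 + 0.18·t($1) + 0.26·t($2) + 0.34·t($4)
Solving: t($1) = 5.7029, t($2) = 5.6704, t($4) = 5.3043.
Expected rounds from $4 to $3: 5.3043.

5.3043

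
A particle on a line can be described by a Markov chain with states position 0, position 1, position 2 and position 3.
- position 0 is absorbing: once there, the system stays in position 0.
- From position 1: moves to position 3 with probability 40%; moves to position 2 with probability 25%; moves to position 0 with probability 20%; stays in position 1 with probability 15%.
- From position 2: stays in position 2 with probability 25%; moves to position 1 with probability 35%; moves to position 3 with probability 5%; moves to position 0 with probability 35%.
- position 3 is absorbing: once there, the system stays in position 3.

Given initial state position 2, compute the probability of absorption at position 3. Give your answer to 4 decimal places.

0.3318

Let h(s) be the probability of absorption at position 3 starting from transient state s. Then h(position 3) = 1 and h(position 0) = 0. By first-step analysis:
h(position 1) = 0.2·0 + 0.15·h(position 1) + 0.25·h(position 2) + 0.4·1
h(position 2) = 0.35·0 + 0.35·h(position 1) + 0.25·h(position 2) + 0.05·1
Solving: h(position 1) = 0.5682, h(position 2) = 0.3318.
Starting from position 2, the probability is 0.3318.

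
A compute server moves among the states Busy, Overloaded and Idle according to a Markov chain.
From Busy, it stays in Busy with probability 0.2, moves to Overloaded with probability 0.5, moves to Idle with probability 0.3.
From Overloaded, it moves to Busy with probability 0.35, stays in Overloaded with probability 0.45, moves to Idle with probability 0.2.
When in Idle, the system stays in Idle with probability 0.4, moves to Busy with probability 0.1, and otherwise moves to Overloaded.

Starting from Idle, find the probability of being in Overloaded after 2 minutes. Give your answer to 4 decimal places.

0.4750

Sum over the intermediate state after 1 minute:
P = P(Idle→Busy)·P(Busy→Overloaded) + P(Idle→Overloaded)·P(Overloaded→Overloaded) + P(Idle→Idle)·P(Idle→Overloaded)
  = 0.1×0.5 + 0.5×0.45 + 0.4×0.5
  = 0.0500 + 0.2250 + 0.2000 = 0.4750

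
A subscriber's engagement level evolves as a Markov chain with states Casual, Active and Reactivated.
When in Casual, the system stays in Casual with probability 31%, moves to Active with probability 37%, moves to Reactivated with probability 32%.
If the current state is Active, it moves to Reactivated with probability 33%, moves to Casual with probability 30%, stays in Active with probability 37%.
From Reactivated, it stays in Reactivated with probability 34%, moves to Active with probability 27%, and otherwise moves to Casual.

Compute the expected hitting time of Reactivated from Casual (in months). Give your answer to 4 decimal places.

Let t(s) be the expected number of months to first reach Reactivated from state s, with t(Reactivated) = 0. Conditioning on the first month:
t(Casual) = 1 + 0.31·t(Casual) + 0.37·t(Active)
t(Active) = 1 + 0.3·t(Casual) + 0.37·t(Active)
Solving: t(Casual) = 3.0893, t(Active) = 3.0584.
Expected months from Casual to Reactivated: 3.0893.

3.0893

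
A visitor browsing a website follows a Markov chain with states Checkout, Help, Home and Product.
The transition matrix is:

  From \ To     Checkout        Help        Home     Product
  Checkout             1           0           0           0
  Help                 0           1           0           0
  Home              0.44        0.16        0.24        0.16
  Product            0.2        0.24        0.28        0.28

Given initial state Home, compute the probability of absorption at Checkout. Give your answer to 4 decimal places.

Let h(s) be the probability of absorption at Checkout starting from transient state s. Then h(Checkout) = 1 and h(Help) = 0. By first-step analysis:
h(Home) = 0.44·1 + 0.16·0 + 0.24·h(Home) + 0.16·h(Product)
h(Product) = 0.2·1 + 0.24·0 + 0.28·h(Home) + 0.28·h(Product)
Solving: h(Home) = 0.6943, h(Product) = 0.5478.
Starting from Home, the probability is 0.6943.

0.6943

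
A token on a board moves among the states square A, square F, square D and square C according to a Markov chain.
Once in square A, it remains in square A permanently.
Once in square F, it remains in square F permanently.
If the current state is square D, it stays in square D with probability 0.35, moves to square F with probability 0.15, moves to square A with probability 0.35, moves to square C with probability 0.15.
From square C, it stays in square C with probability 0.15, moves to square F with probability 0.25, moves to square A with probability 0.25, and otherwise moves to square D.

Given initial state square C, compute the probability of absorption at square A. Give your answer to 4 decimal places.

Let h(s) be the probability of absorption at square A starting from transient state s. Then h(square A) = 1 and h(square F) = 0. By first-step analysis:
h(square D) = 0.35·1 + 0.15·0 + 0.35·h(square D) + 0.15·h(square C)
h(square C) = 0.25·1 + 0.25·0 + 0.35·h(square D) + 0.15·h(square C)
Solving: h(square D) = 0.6700, h(square C) = 0.5700.
Starting from square C, the probability is 0.5700.

0.5700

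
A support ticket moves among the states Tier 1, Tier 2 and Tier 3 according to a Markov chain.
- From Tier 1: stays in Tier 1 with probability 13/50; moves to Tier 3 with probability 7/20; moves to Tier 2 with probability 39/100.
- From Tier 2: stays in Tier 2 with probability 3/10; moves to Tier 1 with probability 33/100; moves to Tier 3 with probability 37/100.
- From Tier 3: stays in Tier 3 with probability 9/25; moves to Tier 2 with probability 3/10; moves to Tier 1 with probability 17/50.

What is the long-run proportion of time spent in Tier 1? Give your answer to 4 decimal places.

Let the stationary distribution be π with π = πP and π_1 + π_2 + π_3 = 1.
π_1 = 0.26·π_1 + 0.33·π_2 + 0.34·π_3
π_2 = 0.39·π_1 + 0.3·π_2 + 0.3·π_3
Solving with the normalization constraint gives π = (0.3118, 0.3281, 0.3602).
So the stationary probability of Tier 1 is 0.3118.

0.3118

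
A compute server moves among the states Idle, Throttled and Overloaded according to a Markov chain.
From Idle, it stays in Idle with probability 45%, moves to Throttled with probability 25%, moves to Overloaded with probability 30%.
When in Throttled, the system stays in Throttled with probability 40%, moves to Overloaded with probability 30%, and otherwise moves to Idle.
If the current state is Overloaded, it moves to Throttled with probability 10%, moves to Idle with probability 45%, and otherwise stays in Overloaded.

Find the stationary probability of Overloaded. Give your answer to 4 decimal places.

Let the stationary distribution be π with π = πP and π_1 + π_2 + π_3 = 1.
π_1 = 0.45·π_1 + 0.3·π_2 + 0.45·π_3
π_2 = 0.25·π_1 + 0.4·π_2 + 0.1·π_3
Solving with the normalization constraint gives π = (0.4152, 0.2318, 0.3529).
So the stationary probability of Overloaded is 0.3529.

0.3529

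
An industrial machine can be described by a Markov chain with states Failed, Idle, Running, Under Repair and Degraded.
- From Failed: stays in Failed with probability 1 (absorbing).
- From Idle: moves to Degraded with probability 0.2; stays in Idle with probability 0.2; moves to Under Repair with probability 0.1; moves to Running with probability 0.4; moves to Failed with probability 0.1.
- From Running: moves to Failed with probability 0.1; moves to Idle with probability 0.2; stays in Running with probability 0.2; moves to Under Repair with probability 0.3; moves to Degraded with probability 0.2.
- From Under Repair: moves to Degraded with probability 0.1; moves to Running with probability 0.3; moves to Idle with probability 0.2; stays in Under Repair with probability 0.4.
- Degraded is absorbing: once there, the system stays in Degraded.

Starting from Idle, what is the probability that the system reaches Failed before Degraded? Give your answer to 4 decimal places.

Let h(s) be the probability of absorption at Failed starting from transient state s. Then h(Failed) = 1 and h(Degraded) = 0. By first-step analysis:
h(Idle) = 0.1·1 + 0.2·h(Idle) + 0.4·h(Running) + 0.1·h(Under Repair) + 0.2·0
h(Running) = 0.1·1 + 0.2·h(Idle) + 0.2·h(Running) + 0.3·h(Under Repair) + 0.2·0
h(Under Repair) = 0.2·h(Idle) + 0.3·h(Running) + 0.4·h(Under Repair) + 0.1·0
Solving: h(Idle) = 0.3028, h(Running) = 0.2936, h(Under Repair) = 0.2477.
Starting from Idle, the probability is 0.3028.

0.3028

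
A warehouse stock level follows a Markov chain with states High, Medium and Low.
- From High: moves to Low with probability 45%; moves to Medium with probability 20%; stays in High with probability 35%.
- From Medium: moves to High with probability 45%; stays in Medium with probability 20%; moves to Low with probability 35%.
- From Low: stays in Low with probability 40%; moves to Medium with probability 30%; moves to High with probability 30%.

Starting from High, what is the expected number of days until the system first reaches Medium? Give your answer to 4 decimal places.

4.1176

Let t(s) be the expected number of days to first reach Medium from state s, with t(Medium) = 0. Conditioning on the first day:
t(High) = 1 + 0.35·t(High) + 0.45·t(Low)
t(Low) = 1 + 0.3·t(High) + 0.4·t(Low)
Solving: t(High) = 4.1176, t(Low) = 3.7255.
Expected days from High to Medium: 4.1176.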